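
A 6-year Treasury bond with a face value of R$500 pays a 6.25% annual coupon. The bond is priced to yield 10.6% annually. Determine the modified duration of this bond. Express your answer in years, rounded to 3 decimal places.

Periodic yield y = 0.106. First find Macaulay duration:
  t   CF        PV=CF/(1+0.106)^t    t·PV
  1        31.25        28.2550        28.2550
  2        31.25        25.5470        51.0940
  3        31.25        23.0985        69.2956
  4        31.25        20.8848        83.5390
  5        31.25        18.8831        94.4157
  6       531.25       290.2473     1,741.4838
  Σ                    406.9157     2,068.0831
P = 406.9157; Macaulay duration = 2,068.0831 / 406.9157 = 5.08234 years.
Modified duration = D_Mac / (1 + y) = 5.08234 / 1.106 = 4.59524 years.

4.595 years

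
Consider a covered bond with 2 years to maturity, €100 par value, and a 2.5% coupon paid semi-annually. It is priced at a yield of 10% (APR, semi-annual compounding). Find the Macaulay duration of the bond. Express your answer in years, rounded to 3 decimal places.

Periodic yield y = 0.05. Discount each cash flow and weight by its period:
  t   CF        PV=CF/(1+0.05)^t    t·PV
  1         1.25         1.1905         1.1905
  2         1.25         1.1338         2.2676
  3         1.25         1.0798         3.2394
  4       101.25        83.2986       333.1945
  Σ                     86.7027       339.8919
Price P = Σ PV = 86.7027.
Macaulay duration = Σ(t·PV) / P = 339.8919 / 86.7027 = 3.92020 half-year periods.
In years: 3.92020 / 2 = 1.96010 years.

1.960 years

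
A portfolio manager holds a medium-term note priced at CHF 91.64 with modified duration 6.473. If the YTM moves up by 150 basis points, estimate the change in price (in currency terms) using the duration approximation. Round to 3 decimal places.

Duration approximation: ΔP/P ≈ -D_mod · Δy = -6.473 × (+0.015) = -0.097095.
ΔP ≈ 91.64 × (-0.097095) = -8.8977858.

-CHF 8.898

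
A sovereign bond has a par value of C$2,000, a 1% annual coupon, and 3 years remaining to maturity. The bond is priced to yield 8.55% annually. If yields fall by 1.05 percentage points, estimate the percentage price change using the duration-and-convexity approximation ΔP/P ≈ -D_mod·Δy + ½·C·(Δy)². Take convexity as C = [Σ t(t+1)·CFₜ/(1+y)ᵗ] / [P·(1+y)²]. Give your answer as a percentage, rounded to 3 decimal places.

With y = 0.0855:
  t   CF        PV=CF/(1+0.0855)^t    t·PV        t(t+1)·PV
  1        20.00        18.4247        18.4247          36.8494
  2        20.00        16.9735        33.9469         101.8408
  3     2,020.00     1,579.2900     4,737.8700      18,951.4800
  Σ                  1,614.6881     4,790.2416      19,090.1702
P = 1,614.6881; D_Mac = 2.96667 yrs; D_mod = 2.73300 yrs; C = 10.03371.
Duration effect: -2.73300 × (-0.0105) = +0.028696
Convexity effect: 0.5 × 10.03371 × (-0.0105)² = +0.0005531
ΔP/P ≈ +0.028696 + 0.0005531 = +0.029250 = +2.9250%.

+2.925%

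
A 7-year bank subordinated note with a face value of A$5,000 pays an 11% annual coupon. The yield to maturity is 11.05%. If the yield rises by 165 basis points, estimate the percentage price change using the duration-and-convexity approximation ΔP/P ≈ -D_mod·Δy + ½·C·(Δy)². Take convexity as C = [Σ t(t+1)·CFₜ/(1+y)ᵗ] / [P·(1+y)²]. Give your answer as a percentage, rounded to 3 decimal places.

With y = 0.1105:
  t   CF        PV=CF/(1+0.1105)^t    t·PV        t(t+1)·PV
  1       550.00       495.2724       495.2724         990.5448
  2       550.00       445.9905       891.9809       2,675.9427
  3       550.00       401.6123     1,204.8369       4,819.3476
  4       550.00       361.6500     1,446.5999       7,232.9995
  5       550.00       325.6641     1,628.3205       9,769.9227
  6       550.00       293.2590     1,759.5538      12,316.8769
  7     5,550.00     2,664.7903    18,653.5323     149,228.2582
  Σ                  4,988.2385    26,080.0967     187,033.8925
P = 4,988.2385; D_Mac = 5.22832 yrs; D_mod = 4.70808 yrs; C = 30.40437.
Duration effect: -4.70808 × (+0.0165) = -0.077683
Convexity effect: 0.5 × 30.40437 × (0.0165)² = +0.0041388
ΔP/P ≈ -0.077683 + 0.0041388 = -0.073544 = -7.3544%.

-7.354%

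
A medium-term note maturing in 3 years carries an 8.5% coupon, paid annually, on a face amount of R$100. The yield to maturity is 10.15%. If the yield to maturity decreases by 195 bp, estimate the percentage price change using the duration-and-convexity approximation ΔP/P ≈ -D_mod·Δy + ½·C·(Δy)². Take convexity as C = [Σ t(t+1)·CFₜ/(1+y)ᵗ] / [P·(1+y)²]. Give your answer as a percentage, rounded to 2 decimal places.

+5.07%

With y = 0.1015:
  t   CF        PV=CF/(1+0.1015)^t    t·PV        t(t+1)·PV
  1         8.50         7.7167         7.7167          15.4335
  2         8.50         7.0057        14.0113          42.0340
  3       108.50        81.1851       243.5552         974.2210
  Σ                     95.9075       265.2833       1,031.6885
P = 95.9075; D_Mac = 2.76603 yrs; D_mod = 2.51115 yrs; C = 8.86599.
Duration effect: -2.51115 × (-0.0195) = +0.048967
Convexity effect: 0.5 × 8.86599 × (-0.0195)² = +0.0016856
ΔP/P ≈ +0.048967 + 0.0016856 = +0.050653 = +5.0653%.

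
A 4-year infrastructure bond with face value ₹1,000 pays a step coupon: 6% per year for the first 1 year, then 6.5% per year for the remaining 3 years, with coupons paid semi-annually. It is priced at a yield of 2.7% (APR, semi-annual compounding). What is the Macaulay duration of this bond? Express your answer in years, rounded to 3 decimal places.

3.630 years

Periodic yield y = 0.0135. Discount each cash flow and weight by its period:
  t   CF        PV=CF/(1+0.0135)^t    t·PV
  1        30.00        29.6004        29.6004
  2        30.00        29.2061        58.4122
  3        32.50        31.2185        93.6555
  4        32.50        30.8027       123.2107
  5        32.50        30.3924       151.9619
  6        32.50        29.9875       179.9252
  7        32.50        29.5881       207.1167
  8     1,032.50       927.4704     7,419.7628
  Σ                  1,138.2660     8,263.6454
Price P = Σ PV = 1,138.2660.
Macaulay duration = Σ(t·PV) / P = 8,263.6454 / 1,138.2660 = 7.25985 half-year periods.
In years: 7.25985 / 2 = 3.62993 years.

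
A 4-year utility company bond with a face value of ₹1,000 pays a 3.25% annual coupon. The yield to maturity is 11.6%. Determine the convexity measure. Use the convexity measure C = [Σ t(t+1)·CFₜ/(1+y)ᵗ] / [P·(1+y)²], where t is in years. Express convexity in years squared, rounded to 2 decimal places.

14.90

With y = 0.116:
  t   CF        PV=CF/(1+0.116)^t    t·PV        t(t+1)·PV
  1        32.50        29.1219        29.1219          58.2437
  2        32.50        26.0949        52.1897         156.5692
  3        32.50        23.3825        70.1475         280.5899
  4     1,032.50       665.6306     2,662.5224      13,312.6121
  Σ                    744.2298     2,813.9815      13,808.0149
P = 744.2298.
Convexity = Σ t(t+1)·PV / [P·(1+y)²] = 13,808.0149 / (744.2298 × 1.245456) = 14.89690.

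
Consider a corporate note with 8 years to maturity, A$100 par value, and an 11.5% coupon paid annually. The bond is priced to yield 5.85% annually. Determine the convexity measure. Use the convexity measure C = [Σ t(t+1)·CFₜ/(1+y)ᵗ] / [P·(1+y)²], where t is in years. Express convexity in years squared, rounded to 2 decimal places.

With y = 0.0585:
  t   CF        PV=CF/(1+0.0585)^t    t·PV        t(t+1)·PV
  1        11.50        10.8644        10.8644          21.7289
  2        11.50        10.2640        20.5280          61.5839
  3        11.50         9.6967        29.0902         116.3607
  4        11.50         9.1608        36.6433         183.2164
  5        11.50         8.6545        43.2727         259.6359
  6        11.50         8.1762        49.0573         343.4013
  7        11.50         7.7243        54.0704         432.5635
  8       111.50        70.7535       566.0281       5,094.2525
  Σ                    135.2946       809.5543       6,512.7431
P = 135.2946.
Convexity = Σ t(t+1)·PV / [P·(1+y)²] = 6,512.7431 / (135.2946 × 1.120422) = 42.96372.

42.96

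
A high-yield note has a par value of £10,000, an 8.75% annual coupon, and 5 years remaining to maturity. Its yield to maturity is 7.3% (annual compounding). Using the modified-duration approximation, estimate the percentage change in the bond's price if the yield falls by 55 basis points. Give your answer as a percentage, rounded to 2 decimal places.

Periodic yield y = 0.073. Modified duration first:
  t   CF        PV=CF/(1+0.073)^t    t·PV
  1       875.00       815.4706       815.4706
  2       875.00       759.9913     1,519.9826
  3       875.00       708.2864     2,124.8591
  4       875.00       660.0991     2,640.3965
  5    10,875.00     7,645.9360    38,229.6798
  Σ                 10,589.7834    45,330.3886
P = 10,589.7834; D_Mac = 4.28058 yrs; D_mod = 4.28058/(1+0.073) = 3.98935 yrs.
ΔP/P ≈ -D_mod · Δy = -3.98935 × (-0.0055) = +0.021941 = +2.1941%.

+2.19%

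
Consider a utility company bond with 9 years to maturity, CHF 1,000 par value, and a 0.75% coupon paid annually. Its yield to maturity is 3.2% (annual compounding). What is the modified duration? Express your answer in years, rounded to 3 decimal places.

8.430 years

Periodic yield y = 0.032. First find Macaulay duration:
  t   CF        PV=CF/(1+0.032)^t    t·PV
  1         7.50         7.2674         7.2674
  2         7.50         7.0421        14.0842
  3         7.50         6.8237        20.4712
  4         7.50         6.6121        26.4486
  5         7.50         6.4071        32.0356
  6         7.50         6.2084        37.2507
  7         7.50         6.0159        42.1116
  8         7.50         5.8294        46.6352
  9     1,007.50       758.8008     6,829.2072
  Σ                    811.0071     7,055.5116
P = 811.0071; Macaulay duration = 7,055.5116 / 811.0071 = 8.69969 years.
Modified duration = D_Mac / (1 + y) = 8.69969 / 1.032 = 8.42993 years.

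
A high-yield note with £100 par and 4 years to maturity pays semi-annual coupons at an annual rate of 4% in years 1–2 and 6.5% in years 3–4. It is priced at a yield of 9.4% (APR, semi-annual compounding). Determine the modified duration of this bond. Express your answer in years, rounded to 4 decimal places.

3.5167 years

Periodic yield y = 0.047. First find Macaulay duration:
  t   CF        PV=CF/(1+0.047)^t    t·PV
  1         2.00         1.9102         1.9102
  2         2.00         1.8245         3.6489
  3         2.00         1.7426         5.2277
  4         2.00         1.6643         6.6574
  5         3.25         2.5832        12.9158
  6         3.25         2.4672        14.8032
  7         3.25         2.3564        16.4951
  8       103.25        71.5017       572.0139
  Σ                     86.0501       633.6722
P = 86.0501; Macaulay duration = 633.6722 / 86.0501 = 7.36399 half-year periods = 3.68199 years.
Modified duration = D_Mac / (1 + y) = 3.68199 / 1.047 = 3.51671 years.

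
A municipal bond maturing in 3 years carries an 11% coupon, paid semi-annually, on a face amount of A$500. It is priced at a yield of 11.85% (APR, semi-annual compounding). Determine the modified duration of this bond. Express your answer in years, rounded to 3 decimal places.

2.484 years

Periodic yield y = 0.05925. First find Macaulay duration:
  t   CF        PV=CF/(1+0.05925)^t    t·PV
  1        27.50        25.9618        25.9618
  2        27.50        24.5096        49.0191
  3        27.50        23.1386        69.4158
  4        27.50        21.8443        87.3773
  5        27.50        20.6225       103.1123
  6       527.50       373.4493     2,240.6957
  Σ                    489.5260     2,575.5820
P = 489.5260; Macaulay duration = 2,575.5820 / 489.5260 = 5.26138 half-year periods = 2.63069 years.
Modified duration = D_Mac / (1 + y) = 2.63069 / 1.05925 = 2.48354 years.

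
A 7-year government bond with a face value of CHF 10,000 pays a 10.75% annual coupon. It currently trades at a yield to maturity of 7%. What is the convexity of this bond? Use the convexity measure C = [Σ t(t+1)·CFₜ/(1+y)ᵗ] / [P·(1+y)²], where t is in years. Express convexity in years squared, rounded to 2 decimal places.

34.43

With y = 0.07:
  t   CF        PV=CF/(1+0.07)^t    t·PV        t(t+1)·PV
  1     1,075.00     1,004.6729     1,004.6729       2,009.3458
  2     1,075.00       938.9466     1,877.8933       5,633.6798
  3     1,075.00       877.5202     2,632.5607      10,530.2426
  4     1,075.00       820.1124     3,280.4494      16,402.2471
  5     1,075.00       766.4601     3,832.3007      22,993.8043
  6     1,075.00       716.3179     4,297.9073      30,085.3514
  7    11,075.00     6,896.9534    48,278.6737     386,229.3899
  Σ                 12,020.9835    65,204.4580     473,884.0609
P = 12,020.9835.
Convexity = Σ t(t+1)·PV / [P·(1+y)²] = 473,884.0609 / (12,020.9835 × 1.144900) = 34.43218.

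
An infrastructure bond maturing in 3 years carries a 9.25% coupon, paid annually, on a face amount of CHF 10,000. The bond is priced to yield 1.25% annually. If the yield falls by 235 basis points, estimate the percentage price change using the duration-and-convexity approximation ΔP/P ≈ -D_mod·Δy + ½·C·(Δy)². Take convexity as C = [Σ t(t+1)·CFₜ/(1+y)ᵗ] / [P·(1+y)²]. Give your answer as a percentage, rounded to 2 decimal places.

+6.74%

With y = 0.0125:
  t   CF        PV=CF/(1+0.0125)^t    t·PV        t(t+1)·PV
  1       925.00       913.5802       913.5802       1,827.1605
  2       925.00       902.3015     1,804.6030       5,413.8089
  3    10,925.00    10,525.3452    31,576.0357     126,304.1429
  Σ                 12,341.2270    34,294.2189     133,545.1123
P = 12,341.2270; D_Mac = 2.77883 yrs; D_mod = 2.74453 yrs; C = 10.55552.
Duration effect: -2.74453 × (-0.0235) = +0.064496
Convexity effect: 0.5 × 10.55552 × (-0.0235)² = +0.0029146
ΔP/P ≈ +0.064496 + 0.0029146 = +0.067411 = +6.7411%.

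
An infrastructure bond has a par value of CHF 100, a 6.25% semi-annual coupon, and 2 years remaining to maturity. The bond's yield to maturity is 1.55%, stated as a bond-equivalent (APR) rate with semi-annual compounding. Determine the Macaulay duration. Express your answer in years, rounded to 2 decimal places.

1.92 years

Periodic yield y = 0.00775. Discount each cash flow and weight by its period:
  t   CF        PV=CF/(1+0.00775)^t    t·PV
  1        3.125         3.1010         3.1010
  2        3.125         3.0771         6.1542
  3        3.125         3.0535         9.1604
  4      103.125        99.9891       399.9565
  Σ                    109.2207       418.3720
Price P = Σ PV = 109.2207.
Macaulay duration = Σ(t·PV) / P = 418.3720 / 109.2207 = 3.83052 half-year periods.
In years: 3.83052 / 2 = 1.91526 years.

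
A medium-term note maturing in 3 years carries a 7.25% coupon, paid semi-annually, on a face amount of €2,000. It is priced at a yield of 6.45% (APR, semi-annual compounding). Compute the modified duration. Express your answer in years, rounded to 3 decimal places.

2.667 years

Periodic yield y = 0.03225. First find Macaulay duration:
  t   CF        PV=CF/(1+0.03225)^t    t·PV
  1        72.50        70.2349        70.2349
  2        72.50        68.0406       136.0812
  3        72.50        65.9149       197.7446
  4        72.50        63.8555       255.4221
  5        72.50        61.8605       309.3026
  6     2,072.50     1,713.1098    10,278.6586
  Σ                  2,043.0162    11,247.4440
P = 2,043.0162; Macaulay duration = 11,247.4440 / 2,043.0162 = 5.50531 half-year periods = 2.75266 years.
Modified duration = D_Mac / (1 + y) = 2.75266 / 1.03225 = 2.66666 years.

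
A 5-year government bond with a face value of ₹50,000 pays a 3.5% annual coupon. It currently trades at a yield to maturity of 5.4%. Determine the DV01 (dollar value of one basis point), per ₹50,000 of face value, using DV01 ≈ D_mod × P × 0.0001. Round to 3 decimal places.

₹20.293

Periodic yield y = 0.054.
  t   CF        PV=CF/(1+0.054)^t    t·PV
  1     1,750.00     1,660.3416     1,660.3416
  2     1,750.00     1,575.2766     3,150.5532
  3     1,750.00     1,494.5698     4,483.7095
  4     1,750.00     1,417.9980     5,671.9918
  5    51,750.00    39,783.8950   198,919.4749
  Σ                 45,932.0810   213,886.0710
P = 45,932.0810; D_Mac = 4.65657 yrs; D_mod = 4.41800 yrs.
DV01 ≈ 4.41800 × 45,932.0810 × 0.0001 = 20.292796.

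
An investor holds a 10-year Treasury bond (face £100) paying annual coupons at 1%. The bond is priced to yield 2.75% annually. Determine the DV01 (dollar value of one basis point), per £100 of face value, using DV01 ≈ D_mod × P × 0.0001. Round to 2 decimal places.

Periodic yield y = 0.0275.
  t   CF        PV=CF/(1+0.0275)^t    t·PV
  1         1.00         0.9732         0.9732
  2         1.00         0.9472         1.8944
  3         1.00         0.9218         2.7655
  4         1.00         0.8972         3.5887
  5         1.00         0.8732         4.3658
  6         1.00         0.8498         5.0987
  7         1.00         0.8270         5.7893
  8         1.00         0.8049         6.4393
  9         1.00         0.7834         7.0503
  10      101.00        77.0022       770.0219
  Σ                     84.8799       807.9870
P = 84.8799; D_Mac = 9.51918 yrs; D_mod = 9.26441 yrs.
DV01 ≈ 9.26441 × 84.8799 × 0.0001 = 0.078636.

£0.08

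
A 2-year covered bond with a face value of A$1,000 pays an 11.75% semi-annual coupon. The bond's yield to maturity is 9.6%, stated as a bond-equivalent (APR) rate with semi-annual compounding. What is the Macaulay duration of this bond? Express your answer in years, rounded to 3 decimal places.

1.843 years

Periodic yield y = 0.048. Discount each cash flow and weight by its period:
  t   CF        PV=CF/(1+0.048)^t    t·PV
  1        58.75        56.0592        56.0592
  2        58.75        53.4916       106.9831
  3        58.75        51.0416       153.1247
  4     1,058.75       877.7044     3,510.8177
  Σ                  1,038.2967     3,826.9847
Price P = Σ PV = 1,038.2967.
Macaulay duration = Σ(t·PV) / P = 3,826.9847 / 1,038.2967 = 3.68583 half-year periods.
In years: 3.68583 / 2 = 1.84291 years.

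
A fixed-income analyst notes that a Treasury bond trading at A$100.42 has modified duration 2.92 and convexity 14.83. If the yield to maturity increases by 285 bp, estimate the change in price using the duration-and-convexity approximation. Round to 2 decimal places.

-A$7.75

Duration effect: -D_mod·Δy = -2.92 × (+0.0285) = -0.083220
Convexity effect: ½·C·(Δy)² = 0.5 × 14.83 × (0.0285)² = +0.00602283375
ΔP/P ≈ -0.083220 + 0.00602283375 = -0.07719716625
ΔP ≈ 100.42 × (-0.07719716625) = -7.752139434825.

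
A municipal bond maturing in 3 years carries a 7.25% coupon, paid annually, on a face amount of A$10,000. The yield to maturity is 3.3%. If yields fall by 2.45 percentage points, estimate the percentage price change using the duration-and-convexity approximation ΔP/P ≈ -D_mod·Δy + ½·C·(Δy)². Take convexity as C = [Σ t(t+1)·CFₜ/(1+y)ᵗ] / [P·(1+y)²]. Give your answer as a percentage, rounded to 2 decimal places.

With y = 0.033:
  t   CF        PV=CF/(1+0.033)^t    t·PV        t(t+1)·PV
  1       725.00       701.8393       701.8393       1,403.6786
  2       725.00       679.4185     1,358.8370       4,076.5110
  3    10,725.00     9,729.6302    29,188.8907     116,755.5630
  Σ                 11,110.8880    31,249.5670     122,235.7526
P = 11,110.8880; D_Mac = 2.81252 yrs; D_mod = 2.72267 yrs; C = 10.30977.
Duration effect: -2.72267 × (-0.0245) = +0.066705
Convexity effect: 0.5 × 10.30977 × (-0.0245)² = +0.0030942
ΔP/P ≈ +0.066705 + 0.0030942 = +0.069800 = +6.9800%.

+6.98%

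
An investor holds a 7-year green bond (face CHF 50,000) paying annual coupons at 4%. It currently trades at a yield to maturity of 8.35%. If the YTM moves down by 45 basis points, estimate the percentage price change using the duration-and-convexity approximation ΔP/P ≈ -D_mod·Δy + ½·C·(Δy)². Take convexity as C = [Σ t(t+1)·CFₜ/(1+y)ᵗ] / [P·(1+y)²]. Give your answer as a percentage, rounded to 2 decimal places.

+2.58%

With y = 0.0835:
  t   CF        PV=CF/(1+0.0835)^t    t·PV        t(t+1)·PV
  1     2,000.00     1,845.8699     1,845.8699       3,691.7397
  2     2,000.00     1,703.6178     3,407.2356      10,221.7067
  3     2,000.00     1,572.3284     4,716.9851      18,867.9404
  4     2,000.00     1,451.1568     5,804.6271      29,023.1355
  5     2,000.00     1,339.3233     6,696.6164      40,179.6984
  6     2,000.00     1,236.1082     7,416.6494      51,916.5461
  7    52,000.00    29,662.0344   207,634.2407   1,661,073.9257
  Σ                 38,810.4387   237,522.2242   1,814,974.6924
P = 38,810.4387; D_Mac = 6.12006 yrs; D_mod = 5.64842 yrs; C = 39.83494.
Duration effect: -5.64842 × (-0.0045) = +0.025418
Convexity effect: 0.5 × 39.83494 × (-0.0045)² = +0.0004033
ΔP/P ≈ +0.025418 + 0.0004033 = +0.025821 = +2.5821%.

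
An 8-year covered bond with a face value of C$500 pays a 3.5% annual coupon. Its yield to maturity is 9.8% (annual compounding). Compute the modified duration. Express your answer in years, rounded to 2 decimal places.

6.25 years

Periodic yield y = 0.098. First find Macaulay duration:
  t   CF        PV=CF/(1+0.098)^t    t·PV
  1        17.50        15.9381        15.9381
  2        17.50        14.5155        29.0311
  3        17.50        13.2200        39.6600
  4        17.50        12.0401        48.1602
  5        17.50        10.9654        54.8272
  6        17.50         9.9867        59.9205
  7        17.50         9.0954        63.6678
  8       517.50       244.9580     1,959.6640
  Σ                    330.7193     2,270.8689
P = 330.7193; Macaulay duration = 2,270.8689 / 330.7193 = 6.86645 years.
Modified duration = D_Mac / (1 + y) = 6.86645 / 1.098 = 6.25360 years.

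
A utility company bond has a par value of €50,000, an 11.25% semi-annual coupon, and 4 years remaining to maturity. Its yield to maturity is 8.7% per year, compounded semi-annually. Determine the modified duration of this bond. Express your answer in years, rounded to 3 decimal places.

Periodic yield y = 0.0435. First find Macaulay duration:
  t   CF        PV=CF/(1+0.0435)^t    t·PV
  1     2,812.50     2,695.2563     2,695.2563
  2     2,812.50     2,582.9002     5,165.8004
  3     2,812.50     2,475.2278     7,425.6833
  4     2,812.50     2,372.0439     9,488.1755
  5     2,812.50     2,273.1614    11,365.8068
  6     2,812.50     2,178.4009    13,070.4055
  7     2,812.50     2,087.5907    14,613.1350
  8    52,812.50    37,566.1855   300,529.4843
  Σ                 54,230.7667   364,353.7471
P = 54,230.7667; Macaulay duration = 364,353.7471 / 54,230.7667 = 6.71858 half-year periods = 3.35929 years.
Modified duration = D_Mac / (1 + y) = 3.35929 / 1.0435 = 3.21925 years.

3.219 years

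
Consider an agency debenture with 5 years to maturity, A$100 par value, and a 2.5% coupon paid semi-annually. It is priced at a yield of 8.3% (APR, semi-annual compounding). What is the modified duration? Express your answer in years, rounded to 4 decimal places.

4.4961 years

Periodic yield y = 0.0415. First find Macaulay duration:
  t   CF        PV=CF/(1+0.0415)^t    t·PV
  1         1.25         1.2002         1.2002
  2         1.25         1.1524         2.3047
  3         1.25         1.1065         3.3194
  4         1.25         1.0624         4.2495
  5         1.25         1.0200         5.1002
  6         1.25         0.9794         5.8763
  7         1.25         0.9404         6.5825
  8         1.25         0.9029         7.2231
  9         1.25         0.8669         7.8022
  10      101.25        67.4221       674.2210
  Σ                     76.6531       717.8791
P = 76.6531; Macaulay duration = 717.8791 / 76.6531 = 9.36530 half-year periods = 4.68265 years.
Modified duration = D_Mac / (1 + y) = 4.68265 / 1.0415 = 4.49606 years.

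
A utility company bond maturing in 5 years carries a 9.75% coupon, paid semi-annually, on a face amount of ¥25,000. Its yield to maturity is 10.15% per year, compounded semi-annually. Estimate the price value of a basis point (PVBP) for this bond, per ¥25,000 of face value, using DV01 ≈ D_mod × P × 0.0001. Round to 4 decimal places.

Periodic yield y = 0.05075.
  t   CF        PV=CF/(1+0.05075)^t    t·PV
  1     1,218.75     1,159.8858     1,159.8858
  2     1,218.75     1,103.8647     2,207.7293
  3     1,218.75     1,050.5493     3,151.6479
  4     1,218.75       999.8090     3,999.2359
  5     1,218.75       951.5194     4,757.5969
  6     1,218.75       905.5621     5,433.3726
  7     1,218.75       861.8245     6,032.7715
  8     1,218.75       820.1994     6,561.5951
  9     1,218.75       780.5847     7,025.2624
  10   26,218.75    15,981.5168   159,815.1680
  Σ                 24,615.3156   200,144.2654
P = 24,615.3156; D_Mac = 8.13088 half-year periods = 4.06544 yrs; D_mod = 3.86909 yrs.
DV01 ≈ 3.86909 × 24,615.3156 × 0.0001 = 9.523877.

¥9.5239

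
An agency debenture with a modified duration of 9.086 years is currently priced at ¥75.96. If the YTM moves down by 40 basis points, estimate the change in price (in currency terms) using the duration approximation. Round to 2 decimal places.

+¥2.76

Duration approximation: ΔP/P ≈ -D_mod · Δy = -9.086 × (-0.004) = +0.036344.
ΔP ≈ 75.96 × (+0.036344) = +2.76069024.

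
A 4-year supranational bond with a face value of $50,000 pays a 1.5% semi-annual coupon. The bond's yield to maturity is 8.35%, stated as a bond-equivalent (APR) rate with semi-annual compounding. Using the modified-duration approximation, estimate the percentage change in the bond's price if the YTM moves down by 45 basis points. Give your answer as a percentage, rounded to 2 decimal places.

Periodic yield y = 0.04175. Modified duration first:
  t   CF        PV=CF/(1+0.04175)^t    t·PV
  1       375.00       359.9712       359.9712
  2       375.00       345.5447       691.0894
  3       375.00       331.6964       995.0892
  4       375.00       318.4031     1,273.6122
  5       375.00       305.6425     1,528.2124
  6       375.00       293.3933     1,760.3599
  7       375.00       281.6351     1,971.4454
  8    50,375.00    36,316.7508   290,534.0065
  Σ                 38,553.0370   299,113.7862
P = 38,553.0370; D_Mac = 7.75850 half-year periods = 3.87925 yrs; D_mod = 3.87925/(1+0.04175) = 3.72378 yrs.
ΔP/P ≈ -D_mod · Δy = -3.72378 × (-0.0045) = +0.016757 = +1.6757%.

+1.68%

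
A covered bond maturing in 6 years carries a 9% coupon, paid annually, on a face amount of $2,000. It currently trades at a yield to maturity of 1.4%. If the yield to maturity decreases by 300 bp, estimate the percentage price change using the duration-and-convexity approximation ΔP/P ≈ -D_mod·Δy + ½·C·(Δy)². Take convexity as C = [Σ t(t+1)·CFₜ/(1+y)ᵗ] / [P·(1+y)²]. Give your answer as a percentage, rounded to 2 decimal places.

+16.52%

With y = 0.014:
  t   CF        PV=CF/(1+0.014)^t    t·PV        t(t+1)·PV
  1       180.00       177.5148       177.5148         355.0296
  2       180.00       175.0639       350.1278       1,050.3834
  3       180.00       172.6468       517.9405       2,071.7621
  4       180.00       170.2632       681.0526       3,405.2632
  5       180.00       167.9124       839.5619       5,037.3715
  6     2,180.00     2,005.5282    12,033.1689      84,232.1826
  Σ                  2,868.9292    14,599.3666      96,151.9924
P = 2,868.9292; D_Mac = 5.08879 yrs; D_mod = 5.01853 yrs; C = 32.59587.
Duration effect: -5.01853 × (-0.03) = +0.150556
Convexity effect: 0.5 × 32.59587 × (-0.03)² = +0.0146681
ΔP/P ≈ +0.150556 + 0.0146681 = +0.165224 = +16.5224%.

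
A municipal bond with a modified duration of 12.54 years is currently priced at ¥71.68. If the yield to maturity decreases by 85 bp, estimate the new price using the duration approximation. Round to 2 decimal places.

Duration approximation: ΔP/P ≈ -D_mod · Δy = -12.54 × (-0.0085) = +0.106590.
New price ≈ 71.68 × (1 + 0.106590) = 79.3203712.

¥79.32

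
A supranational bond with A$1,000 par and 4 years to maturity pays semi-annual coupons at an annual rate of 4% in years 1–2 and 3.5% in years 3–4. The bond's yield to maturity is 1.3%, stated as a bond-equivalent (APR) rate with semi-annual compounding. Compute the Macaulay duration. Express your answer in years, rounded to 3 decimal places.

3.756 years

Periodic yield y = 0.0065. Discount each cash flow and weight by its period:
  t   CF        PV=CF/(1+0.0065)^t    t·PV
  1        20.00        19.8708        19.8708
  2        20.00        19.7425        39.4850
  3        20.00        19.6150        58.8450
  4        20.00        19.4883        77.9534
  5        17.50        16.9422        84.7109
  6        17.50        16.8328       100.9966
  7        17.50        16.7241       117.0684
  8     1,017.50       966.1047     7,728.8374
  Σ                  1,095.3204     8,227.7675
Price P = Σ PV = 1,095.3204.
Macaulay duration = Σ(t·PV) / P = 8,227.7675 / 1,095.3204 = 7.51175 half-year periods.
In years: 7.51175 / 2 = 3.75587 years.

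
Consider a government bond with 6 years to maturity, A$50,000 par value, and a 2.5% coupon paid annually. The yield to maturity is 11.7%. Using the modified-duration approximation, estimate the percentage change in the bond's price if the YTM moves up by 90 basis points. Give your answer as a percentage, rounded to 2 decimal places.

Periodic yield y = 0.117. Modified duration first:
  t   CF        PV=CF/(1+0.117)^t    t·PV
  1     1,250.00     1,119.0689     1,119.0689
  2     1,250.00     1,001.8522     2,003.7044
  3     1,250.00       896.9134     2,690.7401
  4     1,250.00       802.9663     3,211.8652
  5     1,250.00       718.8597     3,594.2986
  6    51,250.00    26,386.0773   158,316.4640
  Σ                 30,925.7379   170,936.1413
P = 30,925.7379; D_Mac = 5.52731 yrs; D_mod = 5.52731/(1+0.117) = 4.94835 yrs.
ΔP/P ≈ -D_mod · Δy = -4.94835 × (+0.009) = -0.044535 = -4.4535%.

-4.45%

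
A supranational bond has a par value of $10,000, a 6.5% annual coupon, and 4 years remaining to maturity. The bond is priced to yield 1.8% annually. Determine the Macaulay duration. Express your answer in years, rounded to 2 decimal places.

3.68 years

Periodic yield y = 0.018. Discount each cash flow and weight by its year:
  t   CF        PV=CF/(1+0.018)^t    t·PV
  1       650.00       638.5069       638.5069
  2       650.00       627.2170     1,254.4339
  3       650.00       616.1267     1,848.3801
  4    10,650.00     9,916.5018    39,666.0073
  Σ                 11,798.3524    43,407.3282
Price P = Σ PV = 11,798.3524.
Macaulay duration = Σ(t·PV) / P = 43,407.3282 / 11,798.3524 = 3.67910 years.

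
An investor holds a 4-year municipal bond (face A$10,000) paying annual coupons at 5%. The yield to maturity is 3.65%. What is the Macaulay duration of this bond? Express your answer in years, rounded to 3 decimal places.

Periodic yield y = 0.0365. Discount each cash flow and weight by its year:
  t   CF        PV=CF/(1+0.0365)^t    t·PV
  1       500.00       482.3927       482.3927
  2       500.00       465.4054       930.8107
  3       500.00       449.0163     1,347.0488
  4    10,500.00     9,097.2907    36,389.1629
  Σ                 10,494.1050    39,149.4151
Price P = Σ PV = 10,494.1050.
Macaulay duration = Σ(t·PV) / P = 39,149.4151 / 10,494.1050 = 3.73061 years.

3.731 years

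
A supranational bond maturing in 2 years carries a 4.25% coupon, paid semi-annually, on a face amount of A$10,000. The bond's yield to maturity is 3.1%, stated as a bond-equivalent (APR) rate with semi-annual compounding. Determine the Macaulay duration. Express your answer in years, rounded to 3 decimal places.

Periodic yield y = 0.0155. Discount each cash flow and weight by its period:
  t   CF        PV=CF/(1+0.0155)^t    t·PV
  1       212.50       209.2565       209.2565
  2       212.50       206.0626       412.1251
  3       212.50       202.9173       608.7520
  4    10,212.50     9,603.1201    38,412.4802
  Σ                 10,221.3565    39,642.6139
Price P = Σ PV = 10,221.3565.
Macaulay duration = Σ(t·PV) / P = 39,642.6139 / 10,221.3565 = 3.87841 half-year periods.
In years: 3.87841 / 2 = 1.93921 years.

1.939 years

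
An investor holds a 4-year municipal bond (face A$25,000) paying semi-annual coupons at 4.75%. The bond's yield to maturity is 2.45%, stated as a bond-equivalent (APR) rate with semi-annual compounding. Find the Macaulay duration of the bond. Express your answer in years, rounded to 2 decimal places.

Periodic yield y = 0.01225. Discount each cash flow and weight by its period:
  t   CF        PV=CF/(1+0.01225)^t    t·PV
  1       593.75       586.5646       586.5646
  2       593.75       579.4661     1,158.9322
  3       593.75       572.4536     1,717.3607
  4       593.75       565.5259     2,262.1035
  5       593.75       558.6820     2,793.4101
  6       593.75       551.9210     3,311.5259
  7       593.75       545.2418     3,816.6924
  8    25,593.75    23,218.3653   185,746.9225
  Σ                 27,178.2202   201,393.5120
Price P = Σ PV = 27,178.2202.
Macaulay duration = Σ(t·PV) / P = 201,393.5120 / 27,178.2202 = 7.41011 half-year periods.
In years: 7.41011 / 2 = 3.70505 years.

3.71 years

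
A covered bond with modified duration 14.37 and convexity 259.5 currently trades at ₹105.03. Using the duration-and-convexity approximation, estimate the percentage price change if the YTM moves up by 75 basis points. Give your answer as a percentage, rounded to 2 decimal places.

-10.05%

Duration effect: -D_mod·Δy = -14.37 × (+0.0075) = -0.107775
Convexity effect: ½·C·(Δy)² = 0.5 × 259.5 × (0.0075)² = +0.0072984375
ΔP/P ≈ -0.107775 + 0.0072984375 = -0.1004765625
= -10.04765625%.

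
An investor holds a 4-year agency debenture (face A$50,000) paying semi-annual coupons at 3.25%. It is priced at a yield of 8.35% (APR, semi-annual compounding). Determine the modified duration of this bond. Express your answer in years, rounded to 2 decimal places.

Periodic yield y = 0.04175. First find Macaulay duration:
  t   CF        PV=CF/(1+0.04175)^t    t·PV
  1       812.50       779.9376       779.9376
  2       812.50       748.6802     1,497.3604
  3       812.50       718.6755     2,156.0265
  4       812.50       689.8733     2,759.4932
  5       812.50       662.2254     3,311.1269
  6       812.50       635.6855     3,814.1131
  7       812.50       610.2093     4,271.4649
  8    50,812.50    36,632.1568   293,057.2547
  Σ                 41,477.4436   311,646.7773
P = 41,477.4436; Macaulay duration = 311,646.7773 / 41,477.4436 = 7.51364 half-year periods = 3.75682 years.
Modified duration = D_Mac / (1 + y) = 3.75682 / 1.04175 = 3.60626 years.

3.61 years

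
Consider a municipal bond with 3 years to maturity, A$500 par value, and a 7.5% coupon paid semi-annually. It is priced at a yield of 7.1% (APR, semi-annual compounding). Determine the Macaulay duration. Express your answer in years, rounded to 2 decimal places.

2.74 years

Periodic yield y = 0.0355. Discount each cash flow and weight by its period:
  t   CF        PV=CF/(1+0.0355)^t    t·PV
  1        18.75        18.1072        18.1072
  2        18.75        17.4864        34.9729
  3        18.75        16.8869        50.6608
  4        18.75        16.3080        65.2320
  5        18.75        15.7489        78.7446
  6       518.75       420.7823     2,524.6940
  Σ                    505.3198     2,772.4114
Price P = Σ PV = 505.3198.
Macaulay duration = Σ(t·PV) / P = 2,772.4114 / 505.3198 = 5.48645 half-year periods.
In years: 5.48645 / 2 = 2.74322 years.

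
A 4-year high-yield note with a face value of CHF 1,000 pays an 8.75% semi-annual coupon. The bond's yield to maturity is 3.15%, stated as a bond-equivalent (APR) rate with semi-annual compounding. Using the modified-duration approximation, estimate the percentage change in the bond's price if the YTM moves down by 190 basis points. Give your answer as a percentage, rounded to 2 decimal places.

Periodic yield y = 0.01575. Modified duration first:
  t   CF        PV=CF/(1+0.01575)^t    t·PV
  1        43.75        43.0716        43.0716
  2        43.75        42.4038        84.8075
  3        43.75        41.7463       125.2388
  4        43.75        41.0990       164.3958
  5        43.75        40.4617       202.3084
  6        43.75        39.8343       239.0057
  7        43.75        39.2166       274.5164
  8     1,043.75       921.0895     7,368.7162
  Σ                  1,208.9227     8,502.0604
P = 1,208.9227; D_Mac = 7.03276 half-year periods = 3.51638 yrs; D_mod = 3.51638/(1+0.01575) = 3.46185 yrs.
ΔP/P ≈ -D_mod · Δy = -3.46185 × (-0.019) = +0.065775 = +6.5775%.

+6.58%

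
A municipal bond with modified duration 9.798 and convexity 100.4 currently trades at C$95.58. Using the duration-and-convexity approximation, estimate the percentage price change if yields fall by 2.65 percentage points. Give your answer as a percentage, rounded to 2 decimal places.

Duration effect: -D_mod·Δy = -9.798 × (-0.0265) = +0.259647
Convexity effect: ½·C·(Δy)² = 0.5 × 100.4 × (-0.0265)² = +0.03525295
ΔP/P ≈ +0.259647 + 0.03525295 = +0.29489995
= +29.489995%.

+29.49%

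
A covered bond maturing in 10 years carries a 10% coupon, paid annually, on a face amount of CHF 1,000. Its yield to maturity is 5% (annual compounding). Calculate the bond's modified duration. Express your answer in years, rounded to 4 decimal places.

6.9236 years

Periodic yield y = 0.05. First find Macaulay duration:
  t   CF        PV=CF/(1+0.05)^t    t·PV
  1       100.00        95.2381        95.2381
  2       100.00        90.7029       181.4059
  3       100.00        86.3838       259.1513
  4       100.00        82.2702       329.0810
  5       100.00        78.3526       391.7631
  6       100.00        74.6215       447.7292
  7       100.00        71.0681       497.4769
  8       100.00        67.6839       541.4715
  9       100.00        64.4609       580.1480
  10    1,100.00       675.3046     6,753.0458
  Σ                  1,386.0867    10,076.5108
P = 1,386.0867; Macaulay duration = 10,076.5108 / 1,386.0867 = 7.26975 years.
Modified duration = D_Mac / (1 + y) = 7.26975 / 1.05 = 6.92358 years.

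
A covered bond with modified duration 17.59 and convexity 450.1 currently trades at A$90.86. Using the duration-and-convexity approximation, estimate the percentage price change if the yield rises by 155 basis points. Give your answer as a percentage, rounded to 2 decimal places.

Duration effect: -D_mod·Δy = -17.59 × (+0.0155) = -0.272645
Convexity effect: ½·C·(Δy)² = 0.5 × 450.1 × (0.0155)² = +0.0540682625
ΔP/P ≈ -0.272645 + 0.0540682625 = -0.2185767375
= -21.85767375%.

-21.86%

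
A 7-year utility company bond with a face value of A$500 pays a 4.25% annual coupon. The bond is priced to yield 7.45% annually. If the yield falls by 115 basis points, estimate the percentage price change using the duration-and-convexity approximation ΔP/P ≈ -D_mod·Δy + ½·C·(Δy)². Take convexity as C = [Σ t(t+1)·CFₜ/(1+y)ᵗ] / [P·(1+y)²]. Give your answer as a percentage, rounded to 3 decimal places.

+6.804%

With y = 0.0745:
  t   CF        PV=CF/(1+0.0745)^t    t·PV        t(t+1)·PV
  1        21.25        19.7766        19.7766          39.5533
  2        21.25        18.4054        36.8109         110.4326
  3        21.25        17.1293        51.3879         205.5516
  4        21.25        15.9416        63.7666         318.8330
  5        21.25        14.8363        74.1817         445.0903
  6        21.25        13.8077        82.8460         579.9222
  7       521.25       315.2108     2,206.4758      17,651.8064
  Σ                    415.1079     2,535.2456      19,351.1894
P = 415.1079; D_Mac = 6.10744 yrs; D_mod = 5.68398 yrs; C = 40.37698.
Duration effect: -5.68398 × (-0.0115) = +0.065366
Convexity effect: 0.5 × 40.37698 × (-0.0115)² = +0.0026699
ΔP/P ≈ +0.065366 + 0.0026699 = +0.068036 = +6.8036%.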